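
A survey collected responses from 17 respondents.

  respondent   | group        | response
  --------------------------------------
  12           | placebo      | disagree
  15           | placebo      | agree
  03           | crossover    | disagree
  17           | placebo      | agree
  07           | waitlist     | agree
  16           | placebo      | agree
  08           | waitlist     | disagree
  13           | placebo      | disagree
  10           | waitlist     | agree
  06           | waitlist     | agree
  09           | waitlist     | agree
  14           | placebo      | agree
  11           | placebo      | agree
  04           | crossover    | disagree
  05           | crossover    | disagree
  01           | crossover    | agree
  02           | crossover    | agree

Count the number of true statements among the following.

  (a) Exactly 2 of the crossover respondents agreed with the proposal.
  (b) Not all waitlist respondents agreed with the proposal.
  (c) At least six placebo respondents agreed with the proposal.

(a) crossover: |A| = 5, |A ∩ B| = 2; needs |A ∩ B| = 2 — true.
(b) waitlist: |A| = 5, |A ∩ B| = 4; needs A ⊄ B (|A ∖ B| ≥ 1) — true.
(c) placebo: |A| = 7, |A ∩ B| = 5; needs |A ∩ B| ≥ 6 — false.

2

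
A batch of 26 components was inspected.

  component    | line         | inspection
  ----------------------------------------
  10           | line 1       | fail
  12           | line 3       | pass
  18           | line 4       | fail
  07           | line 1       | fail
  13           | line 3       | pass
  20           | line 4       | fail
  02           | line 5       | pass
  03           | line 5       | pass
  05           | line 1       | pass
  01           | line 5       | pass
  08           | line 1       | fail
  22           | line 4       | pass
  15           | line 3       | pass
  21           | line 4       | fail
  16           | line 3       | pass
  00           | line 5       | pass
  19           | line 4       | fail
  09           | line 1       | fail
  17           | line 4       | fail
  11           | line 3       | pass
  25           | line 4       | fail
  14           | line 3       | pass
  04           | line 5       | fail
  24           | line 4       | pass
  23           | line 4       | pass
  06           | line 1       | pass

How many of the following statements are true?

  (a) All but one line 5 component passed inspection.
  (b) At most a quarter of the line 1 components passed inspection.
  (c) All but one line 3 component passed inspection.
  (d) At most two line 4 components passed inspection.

(a) line 5: |A| = 5, |A ∩ B| = 4; needs |A ∖ B| = 1 — true.
(b) line 1: |A| = 6, |A ∩ B| = 2; needs |A ∩ B| / |A| ≤ 1/4 — false.
(c) line 3: |A| = 6, |A ∩ B| = 6; needs |A ∖ B| = 1 — false.
(d) line 4: |A| = 9, |A ∩ B| = 3; needs |A ∩ B| ≤ 2 — false.

1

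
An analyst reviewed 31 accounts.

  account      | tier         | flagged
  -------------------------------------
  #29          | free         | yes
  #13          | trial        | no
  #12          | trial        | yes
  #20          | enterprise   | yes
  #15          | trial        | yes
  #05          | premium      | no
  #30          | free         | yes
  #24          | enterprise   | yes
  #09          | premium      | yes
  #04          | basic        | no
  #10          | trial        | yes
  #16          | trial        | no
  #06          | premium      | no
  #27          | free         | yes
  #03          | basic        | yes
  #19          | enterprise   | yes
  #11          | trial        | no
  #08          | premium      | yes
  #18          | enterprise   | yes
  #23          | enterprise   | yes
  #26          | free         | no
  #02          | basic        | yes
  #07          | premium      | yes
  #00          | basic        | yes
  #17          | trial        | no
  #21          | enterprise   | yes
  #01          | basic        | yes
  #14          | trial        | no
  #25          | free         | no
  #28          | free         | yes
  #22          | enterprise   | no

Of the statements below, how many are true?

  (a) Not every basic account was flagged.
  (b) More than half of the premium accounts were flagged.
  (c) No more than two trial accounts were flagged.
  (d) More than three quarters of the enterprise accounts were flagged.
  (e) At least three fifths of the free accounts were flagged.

4

(a) basic: |A| = 5, |A ∩ B| = 4; needs A ⊄ B (|A ∖ B| ≥ 1) — true.
(b) premium: |A| = 5, |A ∩ B| = 3; needs |A ∩ B| > |A ∖ B| — true.
(c) trial: |A| = 8, |A ∩ B| = 3; needs |A ∩ B| ≤ 2 — false.
(d) enterprise: |A| = 7, |A ∩ B| = 6; needs |A ∩ B| / |A| > 3/4 — true.
(e) free: |A| = 6, |A ∩ B| = 4; needs |A ∩ B| / |A| ≥ 3/5 — true.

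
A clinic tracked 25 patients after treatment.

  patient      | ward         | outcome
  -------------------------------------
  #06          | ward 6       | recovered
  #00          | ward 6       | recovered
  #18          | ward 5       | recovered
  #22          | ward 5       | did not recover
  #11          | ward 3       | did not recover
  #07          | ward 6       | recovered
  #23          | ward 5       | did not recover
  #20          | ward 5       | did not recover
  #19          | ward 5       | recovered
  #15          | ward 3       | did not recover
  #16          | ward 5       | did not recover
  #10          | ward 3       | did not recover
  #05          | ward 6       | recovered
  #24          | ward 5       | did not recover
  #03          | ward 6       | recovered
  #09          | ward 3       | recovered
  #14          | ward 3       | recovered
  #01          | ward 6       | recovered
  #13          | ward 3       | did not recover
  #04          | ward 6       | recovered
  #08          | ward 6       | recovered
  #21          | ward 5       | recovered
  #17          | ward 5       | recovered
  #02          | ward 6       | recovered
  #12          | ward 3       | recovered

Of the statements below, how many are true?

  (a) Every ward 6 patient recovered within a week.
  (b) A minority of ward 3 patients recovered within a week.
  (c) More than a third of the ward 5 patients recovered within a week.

3

(a) ward 6: |A| = 9, |A ∩ B| = 9; needs A ⊆ B, i.e. every element of A is in B (|A ∖ B| = 0) — true.
(b) ward 3: |A| = 7, |A ∩ B| = 3; needs |A ∩ B| < |A ∖ B| — true.
(c) ward 5: |A| = 9, |A ∩ B| = 4; needs |A ∩ B| / |A| > 1/3 — true.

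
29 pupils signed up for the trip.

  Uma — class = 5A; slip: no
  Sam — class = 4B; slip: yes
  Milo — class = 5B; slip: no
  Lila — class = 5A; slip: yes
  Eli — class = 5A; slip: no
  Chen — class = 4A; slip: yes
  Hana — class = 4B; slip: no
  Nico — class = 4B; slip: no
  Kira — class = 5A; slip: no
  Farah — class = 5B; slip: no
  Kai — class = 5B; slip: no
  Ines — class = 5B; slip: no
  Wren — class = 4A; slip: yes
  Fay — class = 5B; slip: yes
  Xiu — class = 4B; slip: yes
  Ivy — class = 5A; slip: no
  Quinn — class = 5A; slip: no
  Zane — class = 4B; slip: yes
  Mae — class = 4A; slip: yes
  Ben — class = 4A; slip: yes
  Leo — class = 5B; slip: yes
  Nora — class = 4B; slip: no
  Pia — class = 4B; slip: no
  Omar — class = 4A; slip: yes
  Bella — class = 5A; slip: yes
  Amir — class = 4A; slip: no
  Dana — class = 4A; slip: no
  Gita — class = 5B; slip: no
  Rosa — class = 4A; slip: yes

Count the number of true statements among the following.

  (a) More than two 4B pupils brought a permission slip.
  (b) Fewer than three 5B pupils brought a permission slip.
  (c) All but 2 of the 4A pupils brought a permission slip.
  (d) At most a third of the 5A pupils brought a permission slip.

4

(a) 4B: |A| = 7, |A ∩ B| = 3; needs |A ∩ B| > 2 — true.
(b) 5B: |A| = 7, |A ∩ B| = 2; needs |A ∩ B| < 3 — true.
(c) 4A: |A| = 8, |A ∩ B| = 6; needs |A ∖ B| = 2 — true.
(d) 5A: |A| = 7, |A ∩ B| = 2; needs |A ∩ B| / |A| ≤ 1/3 — true.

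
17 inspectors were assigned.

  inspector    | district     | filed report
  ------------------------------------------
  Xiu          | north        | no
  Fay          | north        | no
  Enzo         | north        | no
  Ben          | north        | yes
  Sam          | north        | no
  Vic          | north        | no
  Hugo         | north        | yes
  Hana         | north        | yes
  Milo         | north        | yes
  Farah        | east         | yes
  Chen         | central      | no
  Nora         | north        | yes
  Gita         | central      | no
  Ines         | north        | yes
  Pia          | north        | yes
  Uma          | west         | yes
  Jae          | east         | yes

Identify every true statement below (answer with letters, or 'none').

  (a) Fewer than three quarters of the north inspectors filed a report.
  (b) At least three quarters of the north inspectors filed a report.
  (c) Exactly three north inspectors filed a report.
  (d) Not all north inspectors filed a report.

|A| = 12, |A ∩ B| = 7, |A ∖ B| = 5.
(a) |A ∩ B| / |A| < 3/4: holds.
(b) |A ∩ B| / |A| ≥ 3/4: fails.
(c) |A ∩ B| = 3: fails.
(d) A ⊄ B (|A ∖ B| ≥ 1): holds.

(a), (d)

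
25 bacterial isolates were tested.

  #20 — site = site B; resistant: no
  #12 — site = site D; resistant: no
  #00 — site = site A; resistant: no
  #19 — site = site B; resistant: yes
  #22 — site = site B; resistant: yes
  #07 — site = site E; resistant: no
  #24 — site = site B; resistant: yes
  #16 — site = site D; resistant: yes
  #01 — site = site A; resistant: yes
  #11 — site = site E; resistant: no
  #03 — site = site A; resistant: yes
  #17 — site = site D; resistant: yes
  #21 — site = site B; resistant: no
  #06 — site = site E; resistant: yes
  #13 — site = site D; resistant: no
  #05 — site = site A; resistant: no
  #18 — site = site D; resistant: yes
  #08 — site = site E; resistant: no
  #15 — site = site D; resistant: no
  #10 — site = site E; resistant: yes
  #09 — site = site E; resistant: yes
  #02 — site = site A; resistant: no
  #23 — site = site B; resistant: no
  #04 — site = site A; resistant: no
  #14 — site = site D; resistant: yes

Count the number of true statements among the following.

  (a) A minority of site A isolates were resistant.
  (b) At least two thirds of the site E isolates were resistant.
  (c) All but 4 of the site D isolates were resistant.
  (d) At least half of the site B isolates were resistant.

2

(a) site A: |A| = 6, |A ∩ B| = 2; needs |A ∩ B| < |A ∖ B| — true.
(b) site E: |A| = 6, |A ∩ B| = 3; needs |A ∩ B| / |A| ≥ 2/3 — false.
(c) site D: |A| = 7, |A ∩ B| = 4; needs |A ∖ B| = 4 — false.
(d) site B: |A| = 6, |A ∩ B| = 3; needs |A ∩ B| ≥ |A ∖ B| — true.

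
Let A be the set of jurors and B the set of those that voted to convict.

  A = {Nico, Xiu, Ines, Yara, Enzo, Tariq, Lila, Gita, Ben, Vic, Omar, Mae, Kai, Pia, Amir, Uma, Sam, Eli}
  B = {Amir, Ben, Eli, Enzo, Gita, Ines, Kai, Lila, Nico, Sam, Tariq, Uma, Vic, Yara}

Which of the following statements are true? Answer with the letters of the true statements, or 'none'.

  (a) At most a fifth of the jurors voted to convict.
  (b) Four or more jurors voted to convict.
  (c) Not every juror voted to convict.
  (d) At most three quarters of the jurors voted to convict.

(b), (c)

|A| = 18, |A ∩ B| = 14, |A ∖ B| = 4.
(a) |A ∩ B| / |A| ≤ 1/5: fails.
(b) |A ∩ B| ≥ 4: holds.
(c) A ⊄ B (|A ∖ B| ≥ 1): holds.
(d) |A ∩ B| / |A| ≤ 3/4: fails.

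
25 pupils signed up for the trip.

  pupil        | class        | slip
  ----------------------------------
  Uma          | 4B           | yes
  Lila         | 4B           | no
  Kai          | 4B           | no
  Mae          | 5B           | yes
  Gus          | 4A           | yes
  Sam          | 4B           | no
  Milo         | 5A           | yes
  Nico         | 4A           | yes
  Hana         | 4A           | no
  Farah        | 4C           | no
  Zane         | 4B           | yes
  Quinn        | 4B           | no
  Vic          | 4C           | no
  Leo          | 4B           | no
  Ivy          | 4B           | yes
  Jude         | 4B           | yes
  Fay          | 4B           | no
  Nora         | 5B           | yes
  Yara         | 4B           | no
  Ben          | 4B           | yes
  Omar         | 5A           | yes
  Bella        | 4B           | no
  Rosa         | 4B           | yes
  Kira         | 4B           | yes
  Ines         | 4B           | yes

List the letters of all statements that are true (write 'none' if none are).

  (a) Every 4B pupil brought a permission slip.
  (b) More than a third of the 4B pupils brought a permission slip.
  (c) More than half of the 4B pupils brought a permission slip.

|A| = 16, |A ∩ B| = 8, |A ∖ B| = 8.
(a) A ⊆ B, i.e. every element of A is in B (|A ∖ B| = 0): fails.
(b) |A ∩ B| / |A| > 1/3: holds.
(c) |A ∩ B| > |A ∖ B|: fails.

(b)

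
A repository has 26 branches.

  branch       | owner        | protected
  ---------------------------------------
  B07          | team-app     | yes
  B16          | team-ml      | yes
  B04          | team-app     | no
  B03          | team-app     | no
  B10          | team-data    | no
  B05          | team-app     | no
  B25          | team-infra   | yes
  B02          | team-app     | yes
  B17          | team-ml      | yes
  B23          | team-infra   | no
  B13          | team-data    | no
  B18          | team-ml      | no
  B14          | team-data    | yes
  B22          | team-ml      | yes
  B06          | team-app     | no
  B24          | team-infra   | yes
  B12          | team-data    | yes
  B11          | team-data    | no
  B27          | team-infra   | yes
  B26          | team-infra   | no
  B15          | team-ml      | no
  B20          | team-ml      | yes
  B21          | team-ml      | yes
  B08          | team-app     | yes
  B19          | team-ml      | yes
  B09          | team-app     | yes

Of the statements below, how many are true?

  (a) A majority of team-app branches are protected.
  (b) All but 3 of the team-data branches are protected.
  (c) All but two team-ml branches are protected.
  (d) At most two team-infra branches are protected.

(a) team-app: |A| = 8, |A ∩ B| = 4; needs |A ∩ B| > |A ∖ B| — false.
(b) team-data: |A| = 5, |A ∩ B| = 2; needs |A ∖ B| = 3 — true.
(c) team-ml: |A| = 8, |A ∩ B| = 6; needs |A ∖ B| = 2 — true.
(d) team-infra: |A| = 5, |A ∩ B| = 3; needs |A ∩ B| ≤ 2 — false.

2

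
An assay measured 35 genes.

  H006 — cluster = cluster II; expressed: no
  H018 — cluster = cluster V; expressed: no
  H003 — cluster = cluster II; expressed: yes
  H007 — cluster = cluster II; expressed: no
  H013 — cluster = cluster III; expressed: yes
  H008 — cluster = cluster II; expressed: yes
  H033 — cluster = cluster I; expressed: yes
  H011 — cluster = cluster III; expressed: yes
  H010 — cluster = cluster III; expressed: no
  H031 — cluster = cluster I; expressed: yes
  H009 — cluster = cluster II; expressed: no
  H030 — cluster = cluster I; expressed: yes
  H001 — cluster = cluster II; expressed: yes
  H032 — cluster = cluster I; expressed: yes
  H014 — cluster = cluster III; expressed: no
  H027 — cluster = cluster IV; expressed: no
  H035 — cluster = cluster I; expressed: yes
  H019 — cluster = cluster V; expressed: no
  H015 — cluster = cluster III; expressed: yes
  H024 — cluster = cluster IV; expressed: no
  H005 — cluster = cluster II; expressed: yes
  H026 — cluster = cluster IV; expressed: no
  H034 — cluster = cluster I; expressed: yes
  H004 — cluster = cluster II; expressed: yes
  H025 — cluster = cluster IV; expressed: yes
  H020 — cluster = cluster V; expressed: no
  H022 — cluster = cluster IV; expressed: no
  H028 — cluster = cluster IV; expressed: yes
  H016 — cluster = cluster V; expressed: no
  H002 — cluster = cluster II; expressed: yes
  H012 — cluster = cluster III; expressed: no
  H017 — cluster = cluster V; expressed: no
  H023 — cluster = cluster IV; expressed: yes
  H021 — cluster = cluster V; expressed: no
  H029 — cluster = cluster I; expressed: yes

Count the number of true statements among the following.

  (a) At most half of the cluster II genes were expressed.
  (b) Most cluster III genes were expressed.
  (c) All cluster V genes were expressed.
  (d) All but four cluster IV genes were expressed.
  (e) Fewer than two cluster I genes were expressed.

1

(a) cluster II: |A| = 9, |A ∩ B| = 6; needs |A ∩ B| ≤ |A ∖ B| — false.
(b) cluster III: |A| = 6, |A ∩ B| = 3; needs |A ∩ B| > |A ∖ B| — false.
(c) cluster V: |A| = 6, |A ∩ B| = 0; needs A ⊆ B, i.e. every element of A is in B (|A ∖ B| = 0) — false.
(d) cluster IV: |A| = 7, |A ∩ B| = 3; needs |A ∖ B| = 4 — true.
(e) cluster I: |A| = 7, |A ∩ B| = 7; needs |A ∩ B| < 2 — false.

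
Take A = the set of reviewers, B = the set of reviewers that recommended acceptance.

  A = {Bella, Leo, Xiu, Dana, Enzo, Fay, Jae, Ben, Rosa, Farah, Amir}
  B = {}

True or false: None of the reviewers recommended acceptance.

True

Truth condition: A ∩ B = ∅ (|A ∩ B| = 0).
A (the restrictor) = {Bella, Leo, Xiu, Dana, Enzo, Fay, Jae, Ben, Rosa, Farah, Amir}, |A| = 11.
A ∩ B = {}, so |A ∩ B| = 0.
So the statement is true.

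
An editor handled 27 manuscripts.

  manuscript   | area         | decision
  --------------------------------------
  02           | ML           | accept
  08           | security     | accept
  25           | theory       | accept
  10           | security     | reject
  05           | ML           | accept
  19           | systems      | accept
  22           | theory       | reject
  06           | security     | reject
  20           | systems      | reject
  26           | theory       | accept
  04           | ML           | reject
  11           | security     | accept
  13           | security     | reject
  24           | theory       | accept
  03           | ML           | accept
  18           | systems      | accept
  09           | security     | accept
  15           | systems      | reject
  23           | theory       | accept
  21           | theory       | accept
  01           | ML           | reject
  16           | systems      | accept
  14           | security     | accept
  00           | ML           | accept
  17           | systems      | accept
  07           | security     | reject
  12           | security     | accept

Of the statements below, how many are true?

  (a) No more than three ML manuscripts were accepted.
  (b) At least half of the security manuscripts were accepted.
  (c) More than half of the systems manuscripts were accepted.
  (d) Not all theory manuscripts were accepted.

(a) ML: |A| = 6, |A ∩ B| = 4; needs |A ∩ B| ≤ 3 — false.
(b) security: |A| = 9, |A ∩ B| = 5; needs |A ∩ B| ≥ |A ∖ B| — true.
(c) systems: |A| = 6, |A ∩ B| = 4; needs |A ∩ B| > |A ∖ B| — true.
(d) theory: |A| = 6, |A ∩ B| = 5; needs A ⊄ B (|A ∖ B| ≥ 1) — true.

3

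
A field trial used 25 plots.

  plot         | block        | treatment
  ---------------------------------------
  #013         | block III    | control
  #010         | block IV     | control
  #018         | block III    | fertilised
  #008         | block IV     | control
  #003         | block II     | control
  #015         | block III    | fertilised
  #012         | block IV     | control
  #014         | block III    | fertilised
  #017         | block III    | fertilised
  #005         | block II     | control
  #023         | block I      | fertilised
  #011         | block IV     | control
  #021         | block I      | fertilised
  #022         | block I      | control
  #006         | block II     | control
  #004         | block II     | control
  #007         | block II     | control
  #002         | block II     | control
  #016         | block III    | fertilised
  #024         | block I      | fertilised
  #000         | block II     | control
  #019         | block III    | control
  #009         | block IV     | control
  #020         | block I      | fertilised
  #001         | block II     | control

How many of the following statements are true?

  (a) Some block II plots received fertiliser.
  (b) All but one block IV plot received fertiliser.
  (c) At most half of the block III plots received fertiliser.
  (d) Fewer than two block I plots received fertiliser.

(a) block II: |A| = 8, |A ∩ B| = 0; needs A ∩ B ≠ ∅ (|A ∩ B| ≥ 1) — false.
(b) block IV: |A| = 5, |A ∩ B| = 0; needs |A ∖ B| = 1 — false.
(c) block III: |A| = 7, |A ∩ B| = 5; needs |A ∩ B| ≤ |A ∖ B| — false.
(d) block I: |A| = 5, |A ∩ B| = 4; needs |A ∩ B| < 2 — false.

0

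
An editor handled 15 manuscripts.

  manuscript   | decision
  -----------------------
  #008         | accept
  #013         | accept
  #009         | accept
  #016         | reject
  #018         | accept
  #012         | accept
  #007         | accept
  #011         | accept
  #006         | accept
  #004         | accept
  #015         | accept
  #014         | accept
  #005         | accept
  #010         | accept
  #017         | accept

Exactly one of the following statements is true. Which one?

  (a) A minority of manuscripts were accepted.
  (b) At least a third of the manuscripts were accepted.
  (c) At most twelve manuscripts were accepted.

|A| = 15, |A ∩ B| = 14, |A ∖ B| = 1.
(a) requires |A ∩ B| < |A ∖ B|: false.
(b) requires |A ∩ B| / |A| ≥ 1/3: true.
(c) requires |A ∩ B| ≤ 12: false.

(b)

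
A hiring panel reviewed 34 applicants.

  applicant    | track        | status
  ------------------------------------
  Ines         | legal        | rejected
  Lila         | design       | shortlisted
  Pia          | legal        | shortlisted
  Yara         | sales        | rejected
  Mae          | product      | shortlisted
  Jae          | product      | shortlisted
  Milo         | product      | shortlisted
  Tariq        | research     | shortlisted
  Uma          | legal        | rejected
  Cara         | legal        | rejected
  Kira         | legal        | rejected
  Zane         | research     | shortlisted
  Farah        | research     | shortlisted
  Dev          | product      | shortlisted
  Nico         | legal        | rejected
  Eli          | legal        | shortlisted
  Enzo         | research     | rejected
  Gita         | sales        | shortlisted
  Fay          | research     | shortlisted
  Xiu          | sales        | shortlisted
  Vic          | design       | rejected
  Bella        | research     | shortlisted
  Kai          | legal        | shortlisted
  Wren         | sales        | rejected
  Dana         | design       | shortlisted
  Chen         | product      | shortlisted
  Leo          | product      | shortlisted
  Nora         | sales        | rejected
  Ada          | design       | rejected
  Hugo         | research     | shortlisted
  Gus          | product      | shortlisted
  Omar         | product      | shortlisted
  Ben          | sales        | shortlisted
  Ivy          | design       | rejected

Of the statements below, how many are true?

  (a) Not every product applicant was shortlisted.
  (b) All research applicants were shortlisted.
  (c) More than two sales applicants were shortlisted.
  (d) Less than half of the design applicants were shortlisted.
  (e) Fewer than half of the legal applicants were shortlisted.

3

(a) product: |A| = 8, |A ∩ B| = 8; needs A ⊄ B (|A ∖ B| ≥ 1) — false.
(b) research: |A| = 7, |A ∩ B| = 6; needs A ⊆ B, i.e. every element of A is in B (|A ∖ B| = 0) — false.
(c) sales: |A| = 6, |A ∩ B| = 3; needs |A ∩ B| > 2 — true.
(d) design: |A| = 5, |A ∩ B| = 2; needs |A ∩ B| < |A ∖ B| — true.
(e) legal: |A| = 8, |A ∩ B| = 3; needs |A ∩ B| < |A ∖ B| — true.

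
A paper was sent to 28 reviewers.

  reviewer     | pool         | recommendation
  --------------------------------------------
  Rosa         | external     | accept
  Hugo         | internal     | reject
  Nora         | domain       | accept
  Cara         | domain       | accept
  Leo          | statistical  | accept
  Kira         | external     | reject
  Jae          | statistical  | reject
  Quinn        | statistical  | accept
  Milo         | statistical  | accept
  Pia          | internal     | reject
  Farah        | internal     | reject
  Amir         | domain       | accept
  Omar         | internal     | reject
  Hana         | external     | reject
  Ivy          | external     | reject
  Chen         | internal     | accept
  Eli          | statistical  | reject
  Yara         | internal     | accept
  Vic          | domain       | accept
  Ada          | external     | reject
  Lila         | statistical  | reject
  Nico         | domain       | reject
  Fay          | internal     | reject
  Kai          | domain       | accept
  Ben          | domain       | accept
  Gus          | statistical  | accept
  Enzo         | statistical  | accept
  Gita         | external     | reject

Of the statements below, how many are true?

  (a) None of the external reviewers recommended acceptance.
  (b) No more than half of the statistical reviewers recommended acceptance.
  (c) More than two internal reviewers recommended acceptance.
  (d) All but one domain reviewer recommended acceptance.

1

(a) external: |A| = 6, |A ∩ B| = 1; needs A ∩ B = ∅ (|A ∩ B| = 0) — false.
(b) statistical: |A| = 8, |A ∩ B| = 5; needs |A ∩ B| ≤ |A ∖ B| — false.
(c) internal: |A| = 7, |A ∩ B| = 2; needs |A ∩ B| > 2 — false.
(d) domain: |A| = 7, |A ∩ B| = 6; needs |A ∖ B| = 1 — true.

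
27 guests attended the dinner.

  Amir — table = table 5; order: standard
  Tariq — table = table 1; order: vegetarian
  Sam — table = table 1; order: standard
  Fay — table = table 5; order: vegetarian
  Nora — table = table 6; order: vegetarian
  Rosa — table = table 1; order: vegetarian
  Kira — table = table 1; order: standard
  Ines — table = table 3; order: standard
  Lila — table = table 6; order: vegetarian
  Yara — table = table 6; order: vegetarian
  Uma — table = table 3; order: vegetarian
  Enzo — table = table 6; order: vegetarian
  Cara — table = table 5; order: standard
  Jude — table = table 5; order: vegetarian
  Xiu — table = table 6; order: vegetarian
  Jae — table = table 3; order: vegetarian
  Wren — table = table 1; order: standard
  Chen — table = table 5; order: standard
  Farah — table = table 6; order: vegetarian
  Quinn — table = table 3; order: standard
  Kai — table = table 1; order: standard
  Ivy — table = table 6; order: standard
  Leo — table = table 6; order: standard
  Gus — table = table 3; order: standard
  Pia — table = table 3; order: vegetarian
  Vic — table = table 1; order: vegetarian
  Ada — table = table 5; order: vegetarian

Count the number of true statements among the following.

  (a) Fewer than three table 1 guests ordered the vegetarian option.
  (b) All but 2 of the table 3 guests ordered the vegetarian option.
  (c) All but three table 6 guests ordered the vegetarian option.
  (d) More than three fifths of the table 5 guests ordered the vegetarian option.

(a) table 1: |A| = 7, |A ∩ B| = 3; needs |A ∩ B| < 3 — false.
(b) table 3: |A| = 6, |A ∩ B| = 3; needs |A ∖ B| = 2 — false.
(c) table 6: |A| = 8, |A ∩ B| = 6; needs |A ∖ B| = 3 — false.
(d) table 5: |A| = 6, |A ∩ B| = 3; needs |A ∩ B| / |A| > 3/5 — false.

0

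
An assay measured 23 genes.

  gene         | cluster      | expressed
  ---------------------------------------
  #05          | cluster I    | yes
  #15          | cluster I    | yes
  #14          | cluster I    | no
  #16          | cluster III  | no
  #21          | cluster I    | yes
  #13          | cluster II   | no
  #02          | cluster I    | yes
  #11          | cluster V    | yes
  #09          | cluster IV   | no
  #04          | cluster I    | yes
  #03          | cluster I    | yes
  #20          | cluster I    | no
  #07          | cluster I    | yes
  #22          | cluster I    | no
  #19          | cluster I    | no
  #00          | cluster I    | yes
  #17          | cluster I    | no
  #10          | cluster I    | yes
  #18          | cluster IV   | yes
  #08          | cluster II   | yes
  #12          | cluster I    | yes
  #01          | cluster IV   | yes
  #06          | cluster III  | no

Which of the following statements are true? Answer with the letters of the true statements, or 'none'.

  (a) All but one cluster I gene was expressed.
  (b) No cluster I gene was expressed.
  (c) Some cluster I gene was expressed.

|A| = 15, |A ∩ B| = 10, |A ∖ B| = 5.
(a) |A ∖ B| = 1: fails.
(b) A ∩ B = ∅ (|A ∩ B| = 0): fails.
(c) A ∩ B ≠ ∅ (|A ∩ B| ≥ 1): holds.

(c)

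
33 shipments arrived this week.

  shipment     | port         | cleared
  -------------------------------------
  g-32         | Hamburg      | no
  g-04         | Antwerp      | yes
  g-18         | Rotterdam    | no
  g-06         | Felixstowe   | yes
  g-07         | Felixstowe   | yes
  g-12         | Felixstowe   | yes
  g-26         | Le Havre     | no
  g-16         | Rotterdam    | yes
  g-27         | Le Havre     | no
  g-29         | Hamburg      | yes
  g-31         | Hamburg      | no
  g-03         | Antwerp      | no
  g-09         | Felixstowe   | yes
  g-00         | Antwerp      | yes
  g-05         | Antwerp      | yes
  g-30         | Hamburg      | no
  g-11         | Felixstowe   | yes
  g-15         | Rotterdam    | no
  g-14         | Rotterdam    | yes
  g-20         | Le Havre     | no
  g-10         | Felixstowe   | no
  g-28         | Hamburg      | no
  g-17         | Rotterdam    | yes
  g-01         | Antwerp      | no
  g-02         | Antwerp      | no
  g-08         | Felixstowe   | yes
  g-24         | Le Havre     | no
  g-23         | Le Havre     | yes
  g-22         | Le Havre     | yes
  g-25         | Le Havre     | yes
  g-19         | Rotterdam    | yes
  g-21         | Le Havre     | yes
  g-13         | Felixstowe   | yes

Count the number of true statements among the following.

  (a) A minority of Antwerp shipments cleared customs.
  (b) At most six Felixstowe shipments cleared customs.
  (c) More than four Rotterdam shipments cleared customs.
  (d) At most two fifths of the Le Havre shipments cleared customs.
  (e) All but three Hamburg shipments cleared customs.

0

(a) Antwerp: |A| = 6, |A ∩ B| = 3; needs |A ∩ B| < |A ∖ B| — false.
(b) Felixstowe: |A| = 8, |A ∩ B| = 7; needs |A ∩ B| ≤ 6 — false.
(c) Rotterdam: |A| = 6, |A ∩ B| = 4; needs |A ∩ B| > 4 — false.
(d) Le Havre: |A| = 8, |A ∩ B| = 4; needs |A ∩ B| / |A| ≤ 2/5 — false.
(e) Hamburg: |A| = 5, |A ∩ B| = 1; needs |A ∖ B| = 3 — false.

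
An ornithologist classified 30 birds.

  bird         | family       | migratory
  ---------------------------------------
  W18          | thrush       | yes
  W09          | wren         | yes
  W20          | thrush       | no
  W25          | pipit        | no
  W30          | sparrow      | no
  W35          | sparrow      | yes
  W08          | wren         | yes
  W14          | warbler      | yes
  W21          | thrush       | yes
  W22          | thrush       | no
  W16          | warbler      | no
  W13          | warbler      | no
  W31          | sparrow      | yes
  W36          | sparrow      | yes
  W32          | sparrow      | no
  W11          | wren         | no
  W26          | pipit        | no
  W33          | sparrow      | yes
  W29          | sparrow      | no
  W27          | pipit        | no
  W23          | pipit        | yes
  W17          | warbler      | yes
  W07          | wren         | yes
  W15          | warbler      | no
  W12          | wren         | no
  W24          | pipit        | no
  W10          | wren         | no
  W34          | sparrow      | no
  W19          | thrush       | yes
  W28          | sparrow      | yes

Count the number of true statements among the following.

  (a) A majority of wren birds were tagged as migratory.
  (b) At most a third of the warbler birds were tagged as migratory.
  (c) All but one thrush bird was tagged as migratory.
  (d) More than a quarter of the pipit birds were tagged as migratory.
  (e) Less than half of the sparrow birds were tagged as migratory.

(a) wren: |A| = 6, |A ∩ B| = 3; needs |A ∩ B| > |A ∖ B| — false.
(b) warbler: |A| = 5, |A ∩ B| = 2; needs |A ∩ B| / |A| ≤ 1/3 — false.
(c) thrush: |A| = 5, |A ∩ B| = 3; needs |A ∖ B| = 1 — false.
(d) pipit: |A| = 5, |A ∩ B| = 1; needs |A ∩ B| / |A| > 1/4 — false.
(e) sparrow: |A| = 9, |A ∩ B| = 5; needs |A ∩ B| < |A ∖ B| — false.

0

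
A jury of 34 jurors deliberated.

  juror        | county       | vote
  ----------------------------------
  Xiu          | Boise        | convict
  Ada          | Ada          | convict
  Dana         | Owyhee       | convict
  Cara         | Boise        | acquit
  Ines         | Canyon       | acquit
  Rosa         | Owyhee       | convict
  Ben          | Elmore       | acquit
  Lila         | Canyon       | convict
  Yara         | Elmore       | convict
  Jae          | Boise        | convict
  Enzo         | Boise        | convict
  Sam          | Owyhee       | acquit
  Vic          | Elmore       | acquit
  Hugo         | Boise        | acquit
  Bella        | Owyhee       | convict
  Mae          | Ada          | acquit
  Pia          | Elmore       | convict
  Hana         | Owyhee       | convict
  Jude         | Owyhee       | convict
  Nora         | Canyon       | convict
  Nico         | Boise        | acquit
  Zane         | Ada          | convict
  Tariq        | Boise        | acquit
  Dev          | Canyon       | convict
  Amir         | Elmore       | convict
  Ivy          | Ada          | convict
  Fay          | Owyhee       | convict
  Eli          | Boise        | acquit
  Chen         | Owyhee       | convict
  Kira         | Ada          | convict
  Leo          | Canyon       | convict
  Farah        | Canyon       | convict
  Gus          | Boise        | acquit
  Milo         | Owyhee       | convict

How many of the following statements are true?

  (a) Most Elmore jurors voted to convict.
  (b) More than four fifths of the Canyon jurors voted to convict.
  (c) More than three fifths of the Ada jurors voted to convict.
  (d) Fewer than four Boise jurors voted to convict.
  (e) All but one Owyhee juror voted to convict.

(a) Elmore: |A| = 5, |A ∩ B| = 3; needs |A ∩ B| > |A ∖ B| — true.
(b) Canyon: |A| = 6, |A ∩ B| = 5; needs |A ∩ B| / |A| > 4/5 — true.
(c) Ada: |A| = 5, |A ∩ B| = 4; needs |A ∩ B| / |A| > 3/5 — true.
(d) Boise: |A| = 9, |A ∩ B| = 3; needs |A ∩ B| < 4 — true.
(e) Owyhee: |A| = 9, |A ∩ B| = 8; needs |A ∖ B| = 1 — true.

5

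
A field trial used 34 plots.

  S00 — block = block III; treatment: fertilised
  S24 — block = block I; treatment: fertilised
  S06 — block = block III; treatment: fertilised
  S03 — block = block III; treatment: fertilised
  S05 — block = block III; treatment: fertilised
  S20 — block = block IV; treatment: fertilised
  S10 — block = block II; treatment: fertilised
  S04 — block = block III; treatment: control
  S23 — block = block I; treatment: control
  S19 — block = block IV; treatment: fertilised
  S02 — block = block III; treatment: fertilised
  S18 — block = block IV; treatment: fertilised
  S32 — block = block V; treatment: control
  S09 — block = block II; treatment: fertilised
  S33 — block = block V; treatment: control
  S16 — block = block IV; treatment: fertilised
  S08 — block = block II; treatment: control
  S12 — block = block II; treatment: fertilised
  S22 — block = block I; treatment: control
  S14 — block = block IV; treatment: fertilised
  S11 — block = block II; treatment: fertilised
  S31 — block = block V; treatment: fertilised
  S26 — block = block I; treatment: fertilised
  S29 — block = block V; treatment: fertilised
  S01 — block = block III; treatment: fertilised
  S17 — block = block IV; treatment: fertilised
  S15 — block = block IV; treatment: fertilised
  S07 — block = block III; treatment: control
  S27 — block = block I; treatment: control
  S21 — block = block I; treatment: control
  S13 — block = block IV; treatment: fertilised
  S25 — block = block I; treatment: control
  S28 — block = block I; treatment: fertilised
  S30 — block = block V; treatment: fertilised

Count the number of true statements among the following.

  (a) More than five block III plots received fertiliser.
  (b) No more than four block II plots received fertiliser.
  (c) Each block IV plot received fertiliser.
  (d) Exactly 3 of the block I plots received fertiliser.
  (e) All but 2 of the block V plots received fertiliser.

(a) block III: |A| = 8, |A ∩ B| = 6; needs |A ∩ B| > 5 — true.
(b) block II: |A| = 5, |A ∩ B| = 4; needs |A ∩ B| ≤ 4 — true.
(c) block IV: |A| = 8, |A ∩ B| = 8; needs A ⊆ B, i.e. every element of A is in B (|A ∖ B| = 0) — true.
(d) block I: |A| = 8, |A ∩ B| = 3; needs |A ∩ B| = 3 — true.
(e) block V: |A| = 5, |A ∩ B| = 3; needs |A ∖ B| = 2 — true.

5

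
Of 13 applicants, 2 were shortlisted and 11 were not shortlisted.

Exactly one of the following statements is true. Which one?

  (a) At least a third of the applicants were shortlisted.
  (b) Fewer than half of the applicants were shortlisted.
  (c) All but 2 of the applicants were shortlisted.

(b)

|A| = 13, |A ∩ B| = 2, |A ∖ B| = 11.
(a) requires |A ∩ B| / |A| ≥ 1/3: false.
(b) requires |A ∩ B| < |A ∖ B|: true.
(c) requires |A ∖ B| = 2: false.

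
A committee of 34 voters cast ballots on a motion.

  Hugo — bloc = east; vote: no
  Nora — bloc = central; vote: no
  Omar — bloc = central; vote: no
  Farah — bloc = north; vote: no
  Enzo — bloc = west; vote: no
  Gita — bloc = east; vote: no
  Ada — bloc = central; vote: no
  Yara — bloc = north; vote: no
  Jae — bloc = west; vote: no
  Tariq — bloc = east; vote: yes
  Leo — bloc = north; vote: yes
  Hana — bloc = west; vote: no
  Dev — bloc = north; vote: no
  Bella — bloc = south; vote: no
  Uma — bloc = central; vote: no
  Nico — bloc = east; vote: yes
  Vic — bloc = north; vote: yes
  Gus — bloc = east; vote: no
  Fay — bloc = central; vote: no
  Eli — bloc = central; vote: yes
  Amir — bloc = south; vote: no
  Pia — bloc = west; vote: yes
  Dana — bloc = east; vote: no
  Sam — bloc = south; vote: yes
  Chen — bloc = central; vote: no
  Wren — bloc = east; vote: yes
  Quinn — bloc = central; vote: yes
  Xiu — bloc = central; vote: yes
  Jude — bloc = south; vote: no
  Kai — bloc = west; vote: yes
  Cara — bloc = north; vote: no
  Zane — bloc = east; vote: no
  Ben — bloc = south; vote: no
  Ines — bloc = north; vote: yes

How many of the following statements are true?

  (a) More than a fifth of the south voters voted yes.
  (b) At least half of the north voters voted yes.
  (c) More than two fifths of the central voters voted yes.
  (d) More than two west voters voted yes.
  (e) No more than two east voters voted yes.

0

(a) south: |A| = 5, |A ∩ B| = 1; needs |A ∩ B| / |A| > 1/5 — false.
(b) north: |A| = 7, |A ∩ B| = 3; needs |A ∩ B| ≥ |A ∖ B| — false.
(c) central: |A| = 9, |A ∩ B| = 3; needs |A ∩ B| / |A| > 2/5 — false.
(d) west: |A| = 5, |A ∩ B| = 2; needs |A ∩ B| > 2 — false.
(e) east: |A| = 8, |A ∩ B| = 3; needs |A ∩ B| ≤ 2 — false.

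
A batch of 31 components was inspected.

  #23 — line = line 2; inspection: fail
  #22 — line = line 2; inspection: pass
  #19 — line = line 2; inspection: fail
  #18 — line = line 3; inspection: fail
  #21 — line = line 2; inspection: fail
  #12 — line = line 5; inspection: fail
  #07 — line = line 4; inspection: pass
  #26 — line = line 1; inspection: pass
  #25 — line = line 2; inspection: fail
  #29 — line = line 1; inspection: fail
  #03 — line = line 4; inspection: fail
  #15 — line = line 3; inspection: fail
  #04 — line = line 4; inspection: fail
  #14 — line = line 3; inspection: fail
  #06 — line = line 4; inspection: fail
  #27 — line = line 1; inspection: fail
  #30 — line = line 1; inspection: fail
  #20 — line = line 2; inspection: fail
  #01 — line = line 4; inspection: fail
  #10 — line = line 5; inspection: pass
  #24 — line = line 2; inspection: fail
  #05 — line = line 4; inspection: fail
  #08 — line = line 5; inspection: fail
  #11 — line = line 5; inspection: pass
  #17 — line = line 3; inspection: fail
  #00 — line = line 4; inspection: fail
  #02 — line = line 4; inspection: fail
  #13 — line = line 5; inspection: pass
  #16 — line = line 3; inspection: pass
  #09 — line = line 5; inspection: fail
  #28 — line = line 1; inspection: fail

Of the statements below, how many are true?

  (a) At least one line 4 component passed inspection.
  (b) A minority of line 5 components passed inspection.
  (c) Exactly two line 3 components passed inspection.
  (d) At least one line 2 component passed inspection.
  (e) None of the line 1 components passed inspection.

(a) line 4: |A| = 8, |A ∩ B| = 1; needs A ∩ B ≠ ∅ (|A ∩ B| ≥ 1) — true.
(b) line 5: |A| = 6, |A ∩ B| = 3; needs |A ∩ B| < |A ∖ B| — false.
(c) line 3: |A| = 5, |A ∩ B| = 1; needs |A ∩ B| = 2 — false.
(d) line 2: |A| = 7, |A ∩ B| = 1; needs A ∩ B ≠ ∅ (|A ∩ B| ≥ 1) — true.
(e) line 1: |A| = 5, |A ∩ B| = 1; needs A ∩ B = ∅ (|A ∩ B| = 0) — false.

2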